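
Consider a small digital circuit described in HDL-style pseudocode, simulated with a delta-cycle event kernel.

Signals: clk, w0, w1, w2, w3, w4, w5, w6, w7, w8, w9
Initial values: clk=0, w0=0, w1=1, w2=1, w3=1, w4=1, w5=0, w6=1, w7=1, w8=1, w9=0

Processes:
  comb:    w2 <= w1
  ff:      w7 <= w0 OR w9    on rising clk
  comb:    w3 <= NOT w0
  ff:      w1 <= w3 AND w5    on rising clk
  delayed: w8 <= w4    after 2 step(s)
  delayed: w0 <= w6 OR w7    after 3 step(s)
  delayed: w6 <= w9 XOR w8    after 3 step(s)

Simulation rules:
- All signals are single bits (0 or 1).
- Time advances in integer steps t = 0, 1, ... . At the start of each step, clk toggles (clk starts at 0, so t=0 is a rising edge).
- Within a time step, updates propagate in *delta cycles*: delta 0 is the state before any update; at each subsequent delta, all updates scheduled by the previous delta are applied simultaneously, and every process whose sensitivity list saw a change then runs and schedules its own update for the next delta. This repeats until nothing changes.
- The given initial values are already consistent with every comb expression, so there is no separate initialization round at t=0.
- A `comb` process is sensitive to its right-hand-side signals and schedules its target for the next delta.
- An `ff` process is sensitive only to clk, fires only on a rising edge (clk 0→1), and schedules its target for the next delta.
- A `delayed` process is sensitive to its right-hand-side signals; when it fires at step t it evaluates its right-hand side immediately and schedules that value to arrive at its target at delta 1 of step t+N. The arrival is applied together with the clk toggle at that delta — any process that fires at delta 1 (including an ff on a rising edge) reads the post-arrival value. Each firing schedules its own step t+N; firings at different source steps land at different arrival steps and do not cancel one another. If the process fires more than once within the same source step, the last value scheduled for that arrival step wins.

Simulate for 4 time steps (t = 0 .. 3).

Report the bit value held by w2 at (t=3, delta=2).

0

[bits: w4,w3,w7,w6,clk,w9,w0,w8,w5,w2,w1]
t=0: Δ0=11110001011 Δ1=11111001011 Δ2=11011001010 Δ3=11011001000 | 3Δ
t=1: Δ0=11011001000 Δ1=11010001000 | 1Δ
t=2: Δ0=11010001000 Δ1=11011001000 | 1Δ
t=3: Δ0=11011001000 Δ1=11010011000 Δ2=10010011000 | 2Δ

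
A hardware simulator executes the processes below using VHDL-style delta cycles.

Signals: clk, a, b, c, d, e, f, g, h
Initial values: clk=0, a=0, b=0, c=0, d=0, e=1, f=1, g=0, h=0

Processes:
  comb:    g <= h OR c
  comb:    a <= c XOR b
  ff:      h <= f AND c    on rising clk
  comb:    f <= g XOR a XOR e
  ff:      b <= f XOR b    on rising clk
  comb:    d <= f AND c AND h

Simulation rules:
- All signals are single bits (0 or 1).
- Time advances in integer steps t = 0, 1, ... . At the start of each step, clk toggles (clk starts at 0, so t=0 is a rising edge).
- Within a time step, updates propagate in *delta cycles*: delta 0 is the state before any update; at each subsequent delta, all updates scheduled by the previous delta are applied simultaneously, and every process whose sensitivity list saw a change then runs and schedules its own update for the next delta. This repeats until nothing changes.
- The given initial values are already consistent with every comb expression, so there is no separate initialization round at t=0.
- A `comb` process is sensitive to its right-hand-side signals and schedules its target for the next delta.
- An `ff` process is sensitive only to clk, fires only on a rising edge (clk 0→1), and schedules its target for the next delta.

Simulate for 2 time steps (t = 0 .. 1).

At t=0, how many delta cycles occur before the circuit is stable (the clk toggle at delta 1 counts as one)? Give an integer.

[bits: e,c,g,clk,f,a,h,d,b]
t=0: Δ0=100010000 Δ1=100110000 Δ2=100110001 Δ3=100111001 Δ4=100101001 | 4Δ
t=1: Δ0=100101001 Δ1=100001001 | 1Δ

4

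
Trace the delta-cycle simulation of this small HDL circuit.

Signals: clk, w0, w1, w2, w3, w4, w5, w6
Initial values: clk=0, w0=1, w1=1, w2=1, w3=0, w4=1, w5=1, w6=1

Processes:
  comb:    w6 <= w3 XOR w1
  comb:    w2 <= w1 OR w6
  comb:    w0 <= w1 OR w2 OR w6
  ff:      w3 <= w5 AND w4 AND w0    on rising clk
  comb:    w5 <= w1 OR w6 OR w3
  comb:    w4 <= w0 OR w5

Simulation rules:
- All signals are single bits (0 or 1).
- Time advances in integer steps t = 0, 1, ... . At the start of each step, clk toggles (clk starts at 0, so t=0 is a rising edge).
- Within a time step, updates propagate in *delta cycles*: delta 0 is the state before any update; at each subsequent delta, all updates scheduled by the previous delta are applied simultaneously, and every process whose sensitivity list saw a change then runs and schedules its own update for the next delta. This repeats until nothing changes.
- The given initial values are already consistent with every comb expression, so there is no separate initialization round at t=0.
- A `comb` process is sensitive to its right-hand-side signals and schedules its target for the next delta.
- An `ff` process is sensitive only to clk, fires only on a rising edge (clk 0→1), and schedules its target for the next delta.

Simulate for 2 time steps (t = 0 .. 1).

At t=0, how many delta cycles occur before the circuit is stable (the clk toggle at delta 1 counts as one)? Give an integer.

3

t=0 Δ0: w6=1 w3=0 w0=1 w5=1 w2=1 clk=0 w4=1 w1=1
  Δ1: clk:0→1
  Δ2: w3:0→1
  Δ3: w6:1→0
  (3Δ to stable)
t=1 Δ0: w6=0 w3=1 w0=1 w5=1 w2=1 clk=1 w4=1 w1=1
  Δ1: clk:1→0
  (1Δ to stable)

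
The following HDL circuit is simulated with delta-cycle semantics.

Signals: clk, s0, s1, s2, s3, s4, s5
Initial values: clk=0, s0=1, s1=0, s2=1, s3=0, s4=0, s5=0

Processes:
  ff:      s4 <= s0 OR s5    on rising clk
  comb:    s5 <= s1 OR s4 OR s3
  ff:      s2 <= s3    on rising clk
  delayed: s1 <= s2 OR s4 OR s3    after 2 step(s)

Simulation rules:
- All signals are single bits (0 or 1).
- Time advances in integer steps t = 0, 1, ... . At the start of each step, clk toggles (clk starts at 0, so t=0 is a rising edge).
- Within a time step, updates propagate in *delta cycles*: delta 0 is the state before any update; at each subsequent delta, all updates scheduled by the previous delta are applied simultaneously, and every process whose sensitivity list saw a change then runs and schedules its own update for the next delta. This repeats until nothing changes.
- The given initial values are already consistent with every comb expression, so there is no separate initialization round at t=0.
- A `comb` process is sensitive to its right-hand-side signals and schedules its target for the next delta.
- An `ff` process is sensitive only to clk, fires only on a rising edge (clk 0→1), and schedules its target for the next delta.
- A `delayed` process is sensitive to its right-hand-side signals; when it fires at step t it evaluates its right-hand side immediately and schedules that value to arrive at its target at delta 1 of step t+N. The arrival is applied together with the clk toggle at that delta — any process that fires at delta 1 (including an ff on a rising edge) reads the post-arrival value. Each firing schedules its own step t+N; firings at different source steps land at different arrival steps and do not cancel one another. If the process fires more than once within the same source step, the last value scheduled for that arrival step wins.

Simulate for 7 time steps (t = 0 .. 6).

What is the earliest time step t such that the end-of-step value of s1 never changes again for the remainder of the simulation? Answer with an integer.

t=0 Δ0: s2=1 s1=0 clk=0 s5=0 s0=1 s3=0 s4=0
  Δ1: clk:0→1
  Δ2: s2:1→0, s4:0→1
  Δ3: s5:0→1
  (3Δ to stable)
t=1 Δ0: s2=0 s1=0 clk=1 s5=1 s0=1 s3=0 s4=1
  Δ1: clk:1→0
  (1Δ to stable)
t=2 Δ0: s2=0 s1=0 clk=0 s5=1 s0=1 s3=0 s4=1
  Δ1: s1:0→1, clk:0→1
  (1Δ to stable)
t=3 Δ0: s2=0 s1=1 clk=1 s5=1 s0=1 s3=0 s4=1
  Δ1: clk:1→0
  (1Δ to stable)
t=4 Δ0: s2=0 s1=1 clk=0 s5=1 s0=1 s3=0 s4=1
  Δ1: clk:0→1
  (1Δ to stable)
t=5 Δ0: s2=0 s1=1 clk=1 s5=1 s0=1 s3=0 s4=1
  Δ1: clk:1→0
  (1Δ to stable)
t=6 Δ0: s2=0 s1=1 clk=0 s5=1 s0=1 s3=0 s4=1
  Δ1: clk:0→1
  (1Δ to stable)

2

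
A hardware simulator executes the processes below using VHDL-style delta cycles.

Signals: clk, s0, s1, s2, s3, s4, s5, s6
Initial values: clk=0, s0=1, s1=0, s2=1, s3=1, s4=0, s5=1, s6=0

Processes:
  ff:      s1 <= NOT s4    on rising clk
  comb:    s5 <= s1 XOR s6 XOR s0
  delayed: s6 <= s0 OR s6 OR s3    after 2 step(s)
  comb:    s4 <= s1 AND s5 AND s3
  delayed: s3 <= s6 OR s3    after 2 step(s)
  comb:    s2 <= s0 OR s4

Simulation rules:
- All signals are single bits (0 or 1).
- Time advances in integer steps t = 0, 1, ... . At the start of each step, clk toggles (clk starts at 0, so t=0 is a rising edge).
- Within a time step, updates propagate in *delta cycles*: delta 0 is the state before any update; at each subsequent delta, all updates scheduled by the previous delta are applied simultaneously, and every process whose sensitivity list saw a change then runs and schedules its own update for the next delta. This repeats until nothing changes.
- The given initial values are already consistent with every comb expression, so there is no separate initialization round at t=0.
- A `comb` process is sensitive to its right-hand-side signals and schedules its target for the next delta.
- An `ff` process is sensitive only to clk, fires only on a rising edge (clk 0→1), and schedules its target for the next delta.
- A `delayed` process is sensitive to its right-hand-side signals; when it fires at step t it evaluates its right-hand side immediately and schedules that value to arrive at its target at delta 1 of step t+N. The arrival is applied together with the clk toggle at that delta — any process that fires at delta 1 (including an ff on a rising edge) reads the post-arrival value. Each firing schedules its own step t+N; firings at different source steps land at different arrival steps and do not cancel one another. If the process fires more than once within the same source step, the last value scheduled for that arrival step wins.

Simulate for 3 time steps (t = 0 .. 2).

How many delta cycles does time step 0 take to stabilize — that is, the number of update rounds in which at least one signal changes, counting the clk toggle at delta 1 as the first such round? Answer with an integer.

t=0 Δ0: s2=1 clk=0 s1=0 s3=1 s6=0 s5=1 s0=1 s4=0
  Δ1: clk:0→1
  Δ2: s1:0→1
  Δ3: s5:1→0, s4:0→1
  Δ4: s4:1→0
  (4Δ to stable)
t=1 Δ0: s2=1 clk=1 s1=1 s3=1 s6=0 s5=0 s0=1 s4=0
  Δ1: clk:1→0
  (1Δ to stable)
t=2 Δ0: s2=1 clk=0 s1=1 s3=1 s6=0 s5=0 s0=1 s4=0
  Δ1: clk:0→1
  (1Δ to stable)

4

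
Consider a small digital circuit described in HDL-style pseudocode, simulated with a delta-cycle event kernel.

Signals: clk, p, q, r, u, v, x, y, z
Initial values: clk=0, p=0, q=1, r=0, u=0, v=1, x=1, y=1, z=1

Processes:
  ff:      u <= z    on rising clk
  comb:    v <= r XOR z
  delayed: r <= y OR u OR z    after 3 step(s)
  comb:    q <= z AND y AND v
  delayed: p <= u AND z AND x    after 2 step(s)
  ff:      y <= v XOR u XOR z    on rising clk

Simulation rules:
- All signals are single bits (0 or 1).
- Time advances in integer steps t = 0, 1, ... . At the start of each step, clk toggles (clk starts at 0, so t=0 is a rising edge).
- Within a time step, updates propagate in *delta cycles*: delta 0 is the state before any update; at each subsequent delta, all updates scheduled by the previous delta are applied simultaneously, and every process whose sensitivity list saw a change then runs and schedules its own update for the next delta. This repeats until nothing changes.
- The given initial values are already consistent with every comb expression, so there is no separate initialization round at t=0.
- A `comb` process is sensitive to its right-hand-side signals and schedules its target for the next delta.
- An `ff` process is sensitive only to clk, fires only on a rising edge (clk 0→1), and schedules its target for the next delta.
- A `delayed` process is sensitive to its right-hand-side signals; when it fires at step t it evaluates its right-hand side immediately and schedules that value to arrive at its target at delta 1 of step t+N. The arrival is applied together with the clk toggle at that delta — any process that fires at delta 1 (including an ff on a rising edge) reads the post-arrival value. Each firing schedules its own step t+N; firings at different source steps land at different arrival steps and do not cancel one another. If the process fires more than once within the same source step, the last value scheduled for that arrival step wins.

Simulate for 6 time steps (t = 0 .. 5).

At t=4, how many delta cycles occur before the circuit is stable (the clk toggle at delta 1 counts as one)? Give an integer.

2

[bits: q,u,r,clk,x,y,v,z,p]
t=0: Δ0=100011110 Δ1=100111110 Δ2=110110110 Δ3=010110110 | 3Δ
t=1: Δ0=010110110 Δ1=010010110 | 1Δ
t=2: Δ0=010010110 Δ1=010110111 Δ2=010111111 Δ3=110111111 | 3Δ
t=3: Δ0=110111111 Δ1=111011111 Δ2=111011011 Δ3=011011011 | 3Δ
t=4: Δ0=011011011 Δ1=011111011 Δ2=011110011 | 2Δ
t=5: Δ0=011110011 Δ1=011010011 | 1Δ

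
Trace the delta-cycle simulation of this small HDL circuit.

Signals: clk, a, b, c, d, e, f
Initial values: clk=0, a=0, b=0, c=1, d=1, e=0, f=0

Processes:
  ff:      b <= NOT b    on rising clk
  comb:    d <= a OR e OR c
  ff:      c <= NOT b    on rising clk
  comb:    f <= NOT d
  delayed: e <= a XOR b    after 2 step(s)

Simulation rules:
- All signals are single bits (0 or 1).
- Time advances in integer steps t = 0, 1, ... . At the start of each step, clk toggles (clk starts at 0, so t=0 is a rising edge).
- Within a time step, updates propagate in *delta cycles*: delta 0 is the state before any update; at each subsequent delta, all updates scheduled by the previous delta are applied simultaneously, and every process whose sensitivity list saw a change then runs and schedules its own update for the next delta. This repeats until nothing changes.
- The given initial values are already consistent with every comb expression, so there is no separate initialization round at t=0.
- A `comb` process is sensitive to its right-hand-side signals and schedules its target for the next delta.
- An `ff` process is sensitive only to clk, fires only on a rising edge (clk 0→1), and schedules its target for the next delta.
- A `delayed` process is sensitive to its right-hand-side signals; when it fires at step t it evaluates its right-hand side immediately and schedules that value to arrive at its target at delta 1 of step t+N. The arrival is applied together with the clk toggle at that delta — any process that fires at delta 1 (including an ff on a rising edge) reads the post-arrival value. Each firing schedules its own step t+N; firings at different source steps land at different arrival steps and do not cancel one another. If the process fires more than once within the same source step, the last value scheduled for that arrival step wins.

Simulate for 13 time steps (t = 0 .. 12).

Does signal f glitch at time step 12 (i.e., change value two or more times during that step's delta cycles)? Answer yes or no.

yes

[bits: b,f,e,a,c,d,clk]
t=0: Δ0=0000110 Δ1=0000111 Δ2=1000111 | 2Δ
t=1: Δ0=1000111 Δ1=1000110 | 1Δ
t=2: Δ0=1000110 Δ1=1010111 Δ2=0010011 | 2Δ
t=3: Δ0=0010011 Δ1=0010010 | 1Δ
t=4: Δ0=0010010 Δ1=0000011 Δ2=1000101 Δ3=1100111 Δ4=1000111 | 4Δ
t=5: Δ0=1000111 Δ1=1000110 | 1Δ
t=6: Δ0=1000110 Δ1=1010111 Δ2=0010011 | 2Δ
t=7: Δ0=0010011 Δ1=0010010 | 1Δ
t=8: Δ0=0010010 Δ1=0000011 Δ2=1000101 Δ3=1100111 Δ4=1000111 | 4Δ
t=9: Δ0=1000111 Δ1=1000110 | 1Δ
t=10: Δ0=1000110 Δ1=1010111 Δ2=0010011 | 2Δ
t=11: Δ0=0010011 Δ1=0010010 | 1Δ
t=12: Δ0=0010010 Δ1=0000011 Δ2=1000101 Δ3=1100111 Δ4=1000111 | 4Δ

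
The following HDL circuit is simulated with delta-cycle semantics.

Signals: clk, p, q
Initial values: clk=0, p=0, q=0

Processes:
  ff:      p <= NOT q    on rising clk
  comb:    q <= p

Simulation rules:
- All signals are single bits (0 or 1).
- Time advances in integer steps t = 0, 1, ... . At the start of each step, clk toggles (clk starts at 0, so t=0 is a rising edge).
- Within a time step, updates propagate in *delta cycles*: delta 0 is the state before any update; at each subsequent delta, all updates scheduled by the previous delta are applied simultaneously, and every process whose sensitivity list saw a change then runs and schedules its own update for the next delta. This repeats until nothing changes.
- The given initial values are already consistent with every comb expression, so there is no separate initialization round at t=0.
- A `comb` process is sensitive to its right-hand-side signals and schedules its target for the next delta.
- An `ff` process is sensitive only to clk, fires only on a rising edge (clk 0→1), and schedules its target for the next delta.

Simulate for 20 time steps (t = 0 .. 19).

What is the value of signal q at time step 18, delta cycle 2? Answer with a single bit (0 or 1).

1

t0.Δ0 p=0 clk=0 q=0
t0.Δ1 p=0 clk=1 q=0
t0.Δ2 p=1 clk=1 q=0
t0.Δ3 p=1 clk=1 q=1
t1.Δ0 p=1 clk=1 q=1
t1.Δ1 p=1 clk=0 q=1
t2.Δ0 p=1 clk=0 q=1
t2.Δ1 p=1 clk=1 q=1
t2.Δ2 p=0 clk=1 q=1
t2.Δ3 p=0 clk=1 q=0
t3.Δ0 p=0 clk=1 q=0
t3.Δ1 p=0 clk=0 q=0
t4.Δ0 p=0 clk=0 q=0
t4.Δ1 p=0 clk=1 q=0
t4.Δ2 p=1 clk=1 q=0
t4.Δ3 p=1 clk=1 q=1
t5.Δ0 p=1 clk=1 q=1
t5.Δ1 p=1 clk=0 q=1
t6.Δ0 p=1 clk=0 q=1
t6.Δ1 p=1 clk=1 q=1
t6.Δ2 p=0 clk=1 q=1
t6.Δ3 p=0 clk=1 q=0
t7.Δ0 p=0 clk=1 q=0
t7.Δ1 p=0 clk=0 q=0
t8.Δ0 p=0 clk=0 q=0
t8.Δ1 p=0 clk=1 q=0
t8.Δ2 p=1 clk=1 q=0
t8.Δ3 p=1 clk=1 q=1
t9.Δ0 p=1 clk=1 q=1
t9.Δ1 p=1 clk=0 q=1
t10.Δ0 p=1 clk=0 q=1
t10.Δ1 p=1 clk=1 q=1
t10.Δ2 p=0 clk=1 q=1
t10.Δ3 p=0 clk=1 q=0
t11.Δ0 p=0 clk=1 q=0
t11.Δ1 p=0 clk=0 q=0
t12.Δ0 p=0 clk=0 q=0
t12.Δ1 p=0 clk=1 q=0
t12.Δ2 p=1 clk=1 q=0
t12.Δ3 p=1 clk=1 q=1
t13.Δ0 p=1 clk=1 q=1
t13.Δ1 p=1 clk=0 q=1
t14.Δ0 p=1 clk=0 q=1
t14.Δ1 p=1 clk=1 q=1
t14.Δ2 p=0 clk=1 q=1
t14.Δ3 p=0 clk=1 q=0
t15.Δ0 p=0 clk=1 q=0
t15.Δ1 p=0 clk=0 q=0
t16.Δ0 p=0 clk=0 q=0
t16.Δ1 p=0 clk=1 q=0
t16.Δ2 p=1 clk=1 q=0
t16.Δ3 p=1 clk=1 q=1
t17.Δ0 p=1 clk=1 q=1
t17.Δ1 p=1 clk=0 q=1
t18.Δ0 p=1 clk=0 q=1
t18.Δ1 p=1 clk=1 q=1
t18.Δ2 p=0 clk=1 q=1
t18.Δ3 p=0 clk=1 q=0
t19.Δ0 p=0 clk=1 q=0
t19.Δ1 p=0 clk=0 q=0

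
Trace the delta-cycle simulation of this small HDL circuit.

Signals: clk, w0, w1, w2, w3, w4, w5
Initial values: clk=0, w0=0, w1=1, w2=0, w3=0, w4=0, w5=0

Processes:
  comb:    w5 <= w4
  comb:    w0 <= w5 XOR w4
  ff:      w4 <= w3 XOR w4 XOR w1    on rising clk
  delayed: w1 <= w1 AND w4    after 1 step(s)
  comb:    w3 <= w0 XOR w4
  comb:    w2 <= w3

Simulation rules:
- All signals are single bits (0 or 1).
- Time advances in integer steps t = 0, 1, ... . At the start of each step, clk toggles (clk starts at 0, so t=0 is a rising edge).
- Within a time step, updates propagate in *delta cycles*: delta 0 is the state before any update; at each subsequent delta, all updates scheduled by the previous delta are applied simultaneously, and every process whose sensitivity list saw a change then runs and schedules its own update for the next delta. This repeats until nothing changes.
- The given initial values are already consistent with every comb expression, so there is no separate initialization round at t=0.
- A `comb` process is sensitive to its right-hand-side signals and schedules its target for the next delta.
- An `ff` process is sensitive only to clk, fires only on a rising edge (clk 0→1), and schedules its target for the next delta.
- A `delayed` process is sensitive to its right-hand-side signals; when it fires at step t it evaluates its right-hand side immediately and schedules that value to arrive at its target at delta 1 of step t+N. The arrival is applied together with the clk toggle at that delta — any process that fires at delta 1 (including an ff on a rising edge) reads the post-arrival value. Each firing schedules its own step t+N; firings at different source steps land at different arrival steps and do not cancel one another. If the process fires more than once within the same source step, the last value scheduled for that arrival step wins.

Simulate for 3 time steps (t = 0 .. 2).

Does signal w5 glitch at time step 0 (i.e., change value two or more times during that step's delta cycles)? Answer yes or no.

t0.Δ0 w4=0 w5=0 clk=0 w0=0 w3=0 w2=0 w1=1
t0.Δ1 w4=0 w5=0 clk=1 w0=0 w3=0 w2=0 w1=1
t0.Δ2 w4=1 w5=0 clk=1 w0=0 w3=0 w2=0 w1=1
t0.Δ3 w4=1 w5=1 clk=1 w0=1 w3=1 w2=0 w1=1
t0.Δ4 w4=1 w5=1 clk=1 w0=0 w3=0 w2=1 w1=1
t0.Δ5 w4=1 w5=1 clk=1 w0=0 w3=1 w2=0 w1=1
t0.Δ6 w4=1 w5=1 clk=1 w0=0 w3=1 w2=1 w1=1
t1.Δ0 w4=1 w5=1 clk=1 w0=0 w3=1 w2=1 w1=1
t1.Δ1 w4=1 w5=1 clk=0 w0=0 w3=1 w2=1 w1=1
t2.Δ0 w4=1 w5=1 clk=0 w0=0 w3=1 w2=1 w1=1
t2.Δ1 w4=1 w5=1 clk=1 w0=0 w3=1 w2=1 w1=1

no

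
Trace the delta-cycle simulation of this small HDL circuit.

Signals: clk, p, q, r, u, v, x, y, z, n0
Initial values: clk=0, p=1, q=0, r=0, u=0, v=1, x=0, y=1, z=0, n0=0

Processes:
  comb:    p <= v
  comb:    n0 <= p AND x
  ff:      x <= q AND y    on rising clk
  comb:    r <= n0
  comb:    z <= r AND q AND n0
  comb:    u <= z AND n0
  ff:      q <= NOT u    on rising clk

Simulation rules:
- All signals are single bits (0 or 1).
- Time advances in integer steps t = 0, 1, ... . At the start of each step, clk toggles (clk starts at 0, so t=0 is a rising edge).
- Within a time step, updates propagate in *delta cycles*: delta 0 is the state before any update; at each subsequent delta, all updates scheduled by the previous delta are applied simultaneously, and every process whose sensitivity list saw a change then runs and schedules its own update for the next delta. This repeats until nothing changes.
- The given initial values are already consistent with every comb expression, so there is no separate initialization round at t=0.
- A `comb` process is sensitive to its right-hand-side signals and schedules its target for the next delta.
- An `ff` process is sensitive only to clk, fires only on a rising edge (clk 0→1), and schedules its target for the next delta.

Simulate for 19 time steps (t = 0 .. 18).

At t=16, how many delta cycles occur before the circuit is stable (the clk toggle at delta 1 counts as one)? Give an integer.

[bits: y,u,q,v,clk,x,z,n0,r,p]
t=0: Δ0=1001000001 Δ1=1001100001 Δ2=1011100001 | 2Δ
t=1: Δ0=1011100001 Δ1=1011000001 | 1Δ
t=2: Δ0=1011000001 Δ1=1011100001 Δ2=1011110001 Δ3=1011110101 Δ4=1011110111 Δ5=1011111111 Δ6=1111111111 | 6Δ
t=3: Δ0=1111111111 Δ1=1111011111 | 1Δ
t=4: Δ0=1111011111 Δ1=1111111111 Δ2=1101111111 Δ3=1101110111 Δ4=1001110111 | 4Δ
t=5: Δ0=1001110111 Δ1=1001010111 | 1Δ
t=6: Δ0=1001010111 Δ1=1001110111 Δ2=1011100111 Δ3=1011101011 Δ4=1011100001 | 4Δ
t=7: Δ0=1011100001 Δ1=1011000001 | 1Δ
t=8: Δ0=1011000001 Δ1=1011100001 Δ2=1011110001 Δ3=1011110101 Δ4=1011110111 Δ5=1011111111 Δ6=1111111111 | 6Δ
t=9: Δ0=1111111111 Δ1=1111011111 | 1Δ
t=10: Δ0=1111011111 Δ1=1111111111 Δ2=1101111111 Δ3=1101110111 Δ4=1001110111 | 4Δ
t=11: Δ0=1001110111 Δ1=1001010111 | 1Δ
t=12: Δ0=1001010111 Δ1=1001110111 Δ2=1011100111 Δ3=1011101011 Δ4=1011100001 | 4Δ
t=13: Δ0=1011100001 Δ1=1011000001 | 1Δ
t=14: Δ0=1011000001 Δ1=1011100001 Δ2=1011110001 Δ3=1011110101 Δ4=1011110111 Δ5=1011111111 Δ6=1111111111 | 6Δ
t=15: Δ0=1111111111 Δ1=1111011111 | 1Δ
t=16: Δ0=1111011111 Δ1=1111111111 Δ2=1101111111 Δ3=1101110111 Δ4=1001110111 | 4Δ
t=17: Δ0=1001110111 Δ1=1001010111 | 1Δ
t=18: Δ0=1001010111 Δ1=1001110111 Δ2=1011100111 Δ3=1011101011 Δ4=1011100001 | 4Δ

4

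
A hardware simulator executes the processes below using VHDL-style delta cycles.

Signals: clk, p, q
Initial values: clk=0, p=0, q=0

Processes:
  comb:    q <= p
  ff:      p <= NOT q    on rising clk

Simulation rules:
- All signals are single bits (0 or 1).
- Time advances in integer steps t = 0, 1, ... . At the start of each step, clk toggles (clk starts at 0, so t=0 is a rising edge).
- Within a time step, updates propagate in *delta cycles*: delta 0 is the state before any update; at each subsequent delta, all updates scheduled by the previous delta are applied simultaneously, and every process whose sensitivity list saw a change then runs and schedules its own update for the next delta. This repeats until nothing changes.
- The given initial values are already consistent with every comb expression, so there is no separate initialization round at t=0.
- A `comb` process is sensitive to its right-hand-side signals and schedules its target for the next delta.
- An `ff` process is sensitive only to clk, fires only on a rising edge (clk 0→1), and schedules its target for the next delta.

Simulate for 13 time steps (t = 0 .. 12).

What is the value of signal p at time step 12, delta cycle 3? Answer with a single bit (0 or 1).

[bits: q,p,clk]
t=0: Δ0=000 Δ1=001 Δ2=011 Δ3=111 | 3Δ
t=1: Δ0=111 Δ1=110 | 1Δ
t=2: Δ0=110 Δ1=111 Δ2=101 Δ3=001 | 3Δ
t=3: Δ0=001 Δ1=000 | 1Δ
t=4: Δ0=000 Δ1=001 Δ2=011 Δ3=111 | 3Δ
t=5: Δ0=111 Δ1=110 | 1Δ
t=6: Δ0=110 Δ1=111 Δ2=101 Δ3=001 | 3Δ
t=7: Δ0=001 Δ1=000 | 1Δ
t=8: Δ0=000 Δ1=001 Δ2=011 Δ3=111 | 3Δ
t=9: Δ0=111 Δ1=110 | 1Δ
t=10: Δ0=110 Δ1=111 Δ2=101 Δ3=001 | 3Δ
t=11: Δ0=001 Δ1=000 | 1Δ
t=12: Δ0=000 Δ1=001 Δ2=011 Δ3=111 | 3Δ

1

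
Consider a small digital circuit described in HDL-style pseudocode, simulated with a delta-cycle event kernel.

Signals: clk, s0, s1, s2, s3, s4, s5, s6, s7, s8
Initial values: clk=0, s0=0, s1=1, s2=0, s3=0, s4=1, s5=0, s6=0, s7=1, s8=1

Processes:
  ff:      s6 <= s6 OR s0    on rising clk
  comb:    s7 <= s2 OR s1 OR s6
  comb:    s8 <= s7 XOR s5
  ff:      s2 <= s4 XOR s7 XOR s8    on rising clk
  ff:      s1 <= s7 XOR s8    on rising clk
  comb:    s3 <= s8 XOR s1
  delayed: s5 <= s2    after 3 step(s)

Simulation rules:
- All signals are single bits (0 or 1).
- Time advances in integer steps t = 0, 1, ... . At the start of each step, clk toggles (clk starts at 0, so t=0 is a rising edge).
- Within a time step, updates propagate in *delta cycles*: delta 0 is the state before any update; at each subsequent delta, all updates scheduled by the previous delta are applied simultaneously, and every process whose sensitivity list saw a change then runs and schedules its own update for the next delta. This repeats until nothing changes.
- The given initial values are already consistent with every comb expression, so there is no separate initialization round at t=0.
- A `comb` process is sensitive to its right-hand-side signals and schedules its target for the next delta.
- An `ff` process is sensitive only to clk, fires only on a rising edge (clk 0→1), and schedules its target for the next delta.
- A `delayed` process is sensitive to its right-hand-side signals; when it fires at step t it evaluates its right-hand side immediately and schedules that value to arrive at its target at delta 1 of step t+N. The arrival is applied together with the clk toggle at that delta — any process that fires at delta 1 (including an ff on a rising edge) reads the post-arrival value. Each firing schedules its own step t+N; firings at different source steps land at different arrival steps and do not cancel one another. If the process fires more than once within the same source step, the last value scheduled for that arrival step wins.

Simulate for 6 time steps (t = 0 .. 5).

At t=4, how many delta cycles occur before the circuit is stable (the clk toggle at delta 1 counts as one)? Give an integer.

3

t=0 Δ0: clk=0 s6=0 s3=0 s5=0 s8=1 s0=0 s2=0 s7=1 s1=1 s4=1
  Δ1: clk:0→1
  Δ2: s2:0→1, s1:1→0
  Δ3: s3:0→1
  (3Δ to stable)
t=1 Δ0: clk=1 s6=0 s3=1 s5=0 s8=1 s0=0 s2=1 s7=1 s1=0 s4=1
  Δ1: clk:1→0
  (1Δ to stable)
t=2 Δ0: clk=0 s6=0 s3=1 s5=0 s8=1 s0=0 s2=1 s7=1 s1=0 s4=1
  Δ1: clk:0→1
  (1Δ to stable)
t=3 Δ0: clk=1 s6=0 s3=1 s5=0 s8=1 s0=0 s2=1 s7=1 s1=0 s4=1
  Δ1: clk:1→0, s5:0→1
  Δ2: s8:1→0
  Δ3: s3:1→0
  (3Δ to stable)
t=4 Δ0: clk=0 s6=0 s3=0 s5=1 s8=0 s0=0 s2=1 s7=1 s1=0 s4=1
  Δ1: clk:0→1
  Δ2: s2:1→0, s1:0→1
  Δ3: s3:0→1
  (3Δ to stable)
t=5 Δ0: clk=1 s6=0 s3=1 s5=1 s8=0 s0=0 s2=0 s7=1 s1=1 s4=1
  Δ1: clk:1→0
  (1Δ to stable)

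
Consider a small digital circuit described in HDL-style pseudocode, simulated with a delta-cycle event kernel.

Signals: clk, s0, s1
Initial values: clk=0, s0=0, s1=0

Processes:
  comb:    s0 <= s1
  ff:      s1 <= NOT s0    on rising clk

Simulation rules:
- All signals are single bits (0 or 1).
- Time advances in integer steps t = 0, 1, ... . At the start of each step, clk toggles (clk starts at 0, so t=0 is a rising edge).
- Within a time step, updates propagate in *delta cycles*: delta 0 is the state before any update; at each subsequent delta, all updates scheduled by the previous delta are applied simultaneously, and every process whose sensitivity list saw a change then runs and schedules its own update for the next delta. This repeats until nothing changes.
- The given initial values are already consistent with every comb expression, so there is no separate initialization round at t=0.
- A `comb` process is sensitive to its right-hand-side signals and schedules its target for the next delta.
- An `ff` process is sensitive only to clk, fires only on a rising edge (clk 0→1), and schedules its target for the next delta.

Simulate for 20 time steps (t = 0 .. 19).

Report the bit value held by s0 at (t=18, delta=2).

1

t0.Δ0 s1=0 s0=0 clk=0
t0.Δ1 s1=0 s0=0 clk=1
t0.Δ2 s1=1 s0=0 clk=1
t0.Δ3 s1=1 s0=1 clk=1
t1.Δ0 s1=1 s0=1 clk=1
t1.Δ1 s1=1 s0=1 clk=0
t2.Δ0 s1=1 s0=1 clk=0
t2.Δ1 s1=1 s0=1 clk=1
t2.Δ2 s1=0 s0=1 clk=1
t2.Δ3 s1=0 s0=0 clk=1
t3.Δ0 s1=0 s0=0 clk=1
t3.Δ1 s1=0 s0=0 clk=0
t4.Δ0 s1=0 s0=0 clk=0
t4.Δ1 s1=0 s0=0 clk=1
t4.Δ2 s1=1 s0=0 clk=1
t4.Δ3 s1=1 s0=1 clk=1
t5.Δ0 s1=1 s0=1 clk=1
t5.Δ1 s1=1 s0=1 clk=0
t6.Δ0 s1=1 s0=1 clk=0
t6.Δ1 s1=1 s0=1 clk=1
t6.Δ2 s1=0 s0=1 clk=1
t6.Δ3 s1=0 s0=0 clk=1
t7.Δ0 s1=0 s0=0 clk=1
t7.Δ1 s1=0 s0=0 clk=0
t8.Δ0 s1=0 s0=0 clk=0
t8.Δ1 s1=0 s0=0 clk=1
t8.Δ2 s1=1 s0=0 clk=1
t8.Δ3 s1=1 s0=1 clk=1
t9.Δ0 s1=1 s0=1 clk=1
t9.Δ1 s1=1 s0=1 clk=0
t10.Δ0 s1=1 s0=1 clk=0
t10.Δ1 s1=1 s0=1 clk=1
t10.Δ2 s1=0 s0=1 clk=1
t10.Δ3 s1=0 s0=0 clk=1
t11.Δ0 s1=0 s0=0 clk=1
t11.Δ1 s1=0 s0=0 clk=0
t12.Δ0 s1=0 s0=0 clk=0
t12.Δ1 s1=0 s0=0 clk=1
t12.Δ2 s1=1 s0=0 clk=1
t12.Δ3 s1=1 s0=1 clk=1
t13.Δ0 s1=1 s0=1 clk=1
t13.Δ1 s1=1 s0=1 clk=0
t14.Δ0 s1=1 s0=1 clk=0
t14.Δ1 s1=1 s0=1 clk=1
t14.Δ2 s1=0 s0=1 clk=1
t14.Δ3 s1=0 s0=0 clk=1
t15.Δ0 s1=0 s0=0 clk=1
t15.Δ1 s1=0 s0=0 clk=0
t16.Δ0 s1=0 s0=0 clk=0
t16.Δ1 s1=0 s0=0 clk=1
t16.Δ2 s1=1 s0=0 clk=1
t16.Δ3 s1=1 s0=1 clk=1
t17.Δ0 s1=1 s0=1 clk=1
t17.Δ1 s1=1 s0=1 clk=0
t18.Δ0 s1=1 s0=1 clk=0
t18.Δ1 s1=1 s0=1 clk=1
t18.Δ2 s1=0 s0=1 clk=1
t18.Δ3 s1=0 s0=0 clk=1
t19.Δ0 s1=0 s0=0 clk=1
t19.Δ1 s1=0 s0=0 clk=0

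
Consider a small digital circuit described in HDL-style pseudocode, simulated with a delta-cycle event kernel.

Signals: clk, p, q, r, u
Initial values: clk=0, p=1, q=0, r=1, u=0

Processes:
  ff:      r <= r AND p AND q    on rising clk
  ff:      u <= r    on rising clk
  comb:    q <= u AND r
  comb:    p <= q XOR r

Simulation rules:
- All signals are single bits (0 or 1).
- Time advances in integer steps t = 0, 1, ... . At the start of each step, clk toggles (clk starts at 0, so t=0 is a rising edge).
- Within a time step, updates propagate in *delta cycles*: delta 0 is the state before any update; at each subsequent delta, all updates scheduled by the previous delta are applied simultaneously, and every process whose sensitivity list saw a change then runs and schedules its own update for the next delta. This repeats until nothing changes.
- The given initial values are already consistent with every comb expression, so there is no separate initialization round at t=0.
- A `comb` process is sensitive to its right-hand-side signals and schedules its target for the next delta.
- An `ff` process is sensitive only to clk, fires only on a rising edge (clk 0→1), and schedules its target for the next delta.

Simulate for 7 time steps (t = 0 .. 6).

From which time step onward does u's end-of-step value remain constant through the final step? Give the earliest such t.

t0.Δ0 q=0 r=1 p=1 clk=0 u=0
t0.Δ1 q=0 r=1 p=1 clk=1 u=0
t0.Δ2 q=0 r=0 p=1 clk=1 u=1
t0.Δ3 q=0 r=0 p=0 clk=1 u=1
t1.Δ0 q=0 r=0 p=0 clk=1 u=1
t1.Δ1 q=0 r=0 p=0 clk=0 u=1
t2.Δ0 q=0 r=0 p=0 clk=0 u=1
t2.Δ1 q=0 r=0 p=0 clk=1 u=1
t2.Δ2 q=0 r=0 p=0 clk=1 u=0
t3.Δ0 q=0 r=0 p=0 clk=1 u=0
t3.Δ1 q=0 r=0 p=0 clk=0 u=0
t4.Δ0 q=0 r=0 p=0 clk=0 u=0
t4.Δ1 q=0 r=0 p=0 clk=1 u=0
t5.Δ0 q=0 r=0 p=0 clk=1 u=0
t5.Δ1 q=0 r=0 p=0 clk=0 u=0
t6.Δ0 q=0 r=0 p=0 clk=0 u=0
t6.Δ1 q=0 r=0 p=0 clk=1 u=0

2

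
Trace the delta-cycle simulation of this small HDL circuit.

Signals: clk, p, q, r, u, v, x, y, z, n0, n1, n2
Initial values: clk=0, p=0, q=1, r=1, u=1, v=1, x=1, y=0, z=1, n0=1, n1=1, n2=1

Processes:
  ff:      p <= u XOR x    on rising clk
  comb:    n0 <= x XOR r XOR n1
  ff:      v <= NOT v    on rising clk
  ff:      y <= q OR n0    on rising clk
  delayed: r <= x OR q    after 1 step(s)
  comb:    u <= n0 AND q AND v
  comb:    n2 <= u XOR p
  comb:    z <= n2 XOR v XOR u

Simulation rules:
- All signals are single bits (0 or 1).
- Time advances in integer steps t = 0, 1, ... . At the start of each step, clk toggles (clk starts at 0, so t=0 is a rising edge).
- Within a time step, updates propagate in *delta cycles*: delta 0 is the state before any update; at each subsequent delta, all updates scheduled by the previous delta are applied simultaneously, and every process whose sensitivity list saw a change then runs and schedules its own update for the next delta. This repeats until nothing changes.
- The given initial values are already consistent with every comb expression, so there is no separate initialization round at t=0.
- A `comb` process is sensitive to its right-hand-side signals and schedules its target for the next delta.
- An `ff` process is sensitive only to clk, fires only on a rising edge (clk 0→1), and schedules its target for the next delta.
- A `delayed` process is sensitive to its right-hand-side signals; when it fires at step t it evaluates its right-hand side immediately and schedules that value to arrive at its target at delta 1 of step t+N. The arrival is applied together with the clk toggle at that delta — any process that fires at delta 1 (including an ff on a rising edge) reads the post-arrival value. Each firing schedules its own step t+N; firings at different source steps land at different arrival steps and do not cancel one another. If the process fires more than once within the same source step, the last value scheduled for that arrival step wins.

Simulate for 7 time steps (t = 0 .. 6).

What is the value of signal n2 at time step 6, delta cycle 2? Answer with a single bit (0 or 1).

t=0 Δ0: n0=1 x=1 z=1 n1=1 y=0 u=1 q=1 v=1 clk=0 n2=1 r=1 p=0
  Δ1: clk:0→1
  Δ2: y:0→1, v:1→0
  Δ3: z:1→0, u:1→0
  Δ4: z:0→1, n2:1→0
  Δ5: z:1→0
  (5Δ to stable)
t=1 Δ0: n0=1 x=1 z=0 n1=1 y=1 u=0 q=1 v=0 clk=1 n2=0 r=1 p=0
  Δ1: clk:1→0
  (1Δ to stable)
t=2 Δ0: n0=1 x=1 z=0 n1=1 y=1 u=0 q=1 v=0 clk=0 n2=0 r=1 p=0
  Δ1: clk:0→1
  Δ2: v:0→1, p:0→1
  Δ3: z:0→1, u:0→1, n2:0→1
  Δ4: n2:1→0
  Δ5: z:1→0
  (5Δ to stable)
t=3 Δ0: n0=1 x=1 z=0 n1=1 y=1 u=1 q=1 v=1 clk=1 n2=0 r=1 p=1
  Δ1: clk:1→0
  (1Δ to stable)
t=4 Δ0: n0=1 x=1 z=0 n1=1 y=1 u=1 q=1 v=1 clk=0 n2=0 r=1 p=1
  Δ1: clk:0→1
  Δ2: v:1→0, p:1→0
  Δ3: z:0→1, u:1→0, n2:0→1
  Δ4: n2:1→0
  Δ5: z:1→0
  (5Δ to stable)
t=5 Δ0: n0=1 x=1 z=0 n1=1 y=1 u=0 q=1 v=0 clk=1 n2=0 r=1 p=0
  Δ1: clk:1→0
  (1Δ to stable)
t=6 Δ0: n0=1 x=1 z=0 n1=1 y=1 u=0 q=1 v=0 clk=0 n2=0 r=1 p=0
  Δ1: clk:0→1
  Δ2: v:0→1, p:0→1
  Δ3: z:0→1, u:0→1, n2:0→1
  Δ4: n2:1→0
  Δ5: z:1→0
  (5Δ to stable)

0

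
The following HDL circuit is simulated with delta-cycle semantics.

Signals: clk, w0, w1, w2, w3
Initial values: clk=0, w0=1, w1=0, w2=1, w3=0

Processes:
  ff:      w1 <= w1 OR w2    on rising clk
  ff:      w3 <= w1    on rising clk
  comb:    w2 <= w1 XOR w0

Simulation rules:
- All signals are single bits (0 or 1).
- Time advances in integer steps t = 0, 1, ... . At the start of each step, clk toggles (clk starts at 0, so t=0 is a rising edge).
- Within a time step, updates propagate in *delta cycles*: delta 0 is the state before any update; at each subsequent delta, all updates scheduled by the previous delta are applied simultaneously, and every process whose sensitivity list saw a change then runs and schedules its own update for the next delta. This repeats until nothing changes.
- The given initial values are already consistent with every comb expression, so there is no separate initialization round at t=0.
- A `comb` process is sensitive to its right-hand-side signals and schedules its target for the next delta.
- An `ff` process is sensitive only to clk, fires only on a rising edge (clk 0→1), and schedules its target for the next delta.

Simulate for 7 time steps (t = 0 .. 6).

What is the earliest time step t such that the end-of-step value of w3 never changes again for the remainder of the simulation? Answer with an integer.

2

t=0 Δ0: clk=0 w3=0 w0=1 w1=0 w2=1
  Δ1: clk:0→1
  Δ2: w1:0→1
  Δ3: w2:1→0
  (3Δ to stable)
t=1 Δ0: clk=1 w3=0 w0=1 w1=1 w2=0
  Δ1: clk:1→0
  (1Δ to stable)
t=2 Δ0: clk=0 w3=0 w0=1 w1=1 w2=0
  Δ1: clk:0→1
  Δ2: w3:0→1
  (2Δ to stable)
t=3 Δ0: clk=1 w3=1 w0=1 w1=1 w2=0
  Δ1: clk:1→0
  (1Δ to stable)
t=4 Δ0: clk=0 w3=1 w0=1 w1=1 w2=0
  Δ1: clk:0→1
  (1Δ to stable)
t=5 Δ0: clk=1 w3=1 w0=1 w1=1 w2=0
  Δ1: clk:1→0
  (1Δ to stable)
t=6 Δ0: clk=0 w3=1 w0=1 w1=1 w2=0
  Δ1: clk:0→1
  (1Δ to stable)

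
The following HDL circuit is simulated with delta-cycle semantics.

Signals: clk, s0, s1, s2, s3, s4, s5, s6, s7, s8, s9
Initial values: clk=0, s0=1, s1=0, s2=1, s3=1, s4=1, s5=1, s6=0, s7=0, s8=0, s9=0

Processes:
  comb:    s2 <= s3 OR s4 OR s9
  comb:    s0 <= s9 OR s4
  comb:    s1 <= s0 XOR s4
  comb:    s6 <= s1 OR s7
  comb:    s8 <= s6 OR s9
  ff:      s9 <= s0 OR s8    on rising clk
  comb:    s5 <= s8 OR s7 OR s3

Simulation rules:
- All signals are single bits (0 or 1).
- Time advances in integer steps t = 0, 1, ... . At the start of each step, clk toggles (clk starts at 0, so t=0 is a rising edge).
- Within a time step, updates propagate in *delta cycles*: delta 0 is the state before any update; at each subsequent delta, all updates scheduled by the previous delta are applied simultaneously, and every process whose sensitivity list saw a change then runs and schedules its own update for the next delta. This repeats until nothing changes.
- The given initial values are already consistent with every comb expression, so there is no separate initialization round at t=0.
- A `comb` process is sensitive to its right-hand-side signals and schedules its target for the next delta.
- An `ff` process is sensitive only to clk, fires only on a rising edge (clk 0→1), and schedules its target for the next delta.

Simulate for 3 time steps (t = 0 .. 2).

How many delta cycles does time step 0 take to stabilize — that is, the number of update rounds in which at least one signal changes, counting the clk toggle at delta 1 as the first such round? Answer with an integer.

3

[bits: s5,s7,s8,s6,s2,s3,s9,s4,clk,s1,s0]
t=0: Δ0=10001101001 Δ1=10001101101 Δ2=10001111101 Δ3=10101111101 | 3Δ
t=1: Δ0=10101111101 Δ1=10101111001 | 1Δ
t=2: Δ0=10101111001 Δ1=10101111101 | 1Δ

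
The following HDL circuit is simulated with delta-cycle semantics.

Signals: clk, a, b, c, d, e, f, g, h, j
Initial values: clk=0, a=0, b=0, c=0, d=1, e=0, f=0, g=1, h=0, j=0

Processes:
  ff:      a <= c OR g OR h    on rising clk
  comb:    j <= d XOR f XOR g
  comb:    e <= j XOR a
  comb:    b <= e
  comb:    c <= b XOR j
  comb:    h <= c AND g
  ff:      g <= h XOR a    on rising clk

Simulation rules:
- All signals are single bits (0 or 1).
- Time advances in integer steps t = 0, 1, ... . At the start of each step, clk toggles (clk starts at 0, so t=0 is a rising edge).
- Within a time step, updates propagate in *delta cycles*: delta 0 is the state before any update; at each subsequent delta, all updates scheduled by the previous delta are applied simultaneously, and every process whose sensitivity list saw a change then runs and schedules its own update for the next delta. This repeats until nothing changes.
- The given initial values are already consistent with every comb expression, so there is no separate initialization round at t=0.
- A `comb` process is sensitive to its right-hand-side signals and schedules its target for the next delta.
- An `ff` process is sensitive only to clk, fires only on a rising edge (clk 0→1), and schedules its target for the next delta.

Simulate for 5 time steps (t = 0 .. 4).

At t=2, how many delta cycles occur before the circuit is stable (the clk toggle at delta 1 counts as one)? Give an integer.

7

[bits: h,e,g,a,j,clk,d,f,c,b]
t=0: Δ0=0010001000 Δ1=0010011000 Δ2=0001011000 Δ3=0101111000 Δ4=0001111011 Δ5=0001111000 Δ6=0001111010 | 6Δ
t=1: Δ0=0001111010 Δ1=0001101010 | 1Δ
t=2: Δ0=0001101010 Δ1=0001111010 Δ2=0011111010 Δ3=1011011010 Δ4=1111011000 Δ5=0111011001 Δ6=0111011011 Δ7=1111011011 | 7Δ
t=3: Δ0=1111011011 Δ1=1111001011 | 1Δ
t=4: Δ0=1111001011 Δ1=1111011011 Δ2=1101011011 Δ3=0101111011 Δ4=0001111001 Δ5=0001111000 Δ6=0001111010 | 6Δ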